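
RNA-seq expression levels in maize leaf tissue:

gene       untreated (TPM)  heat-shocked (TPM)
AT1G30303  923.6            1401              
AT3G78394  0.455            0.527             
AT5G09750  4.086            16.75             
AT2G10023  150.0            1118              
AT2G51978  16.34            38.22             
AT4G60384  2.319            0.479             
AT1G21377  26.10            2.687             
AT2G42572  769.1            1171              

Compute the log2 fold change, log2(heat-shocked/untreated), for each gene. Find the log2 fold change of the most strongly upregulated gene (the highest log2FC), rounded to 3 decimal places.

log2(1401/923.6) = 0.601  (AT1G30303)
log2(0.527/0.455) = 0.212  (AT3G78394)
log2(16.75/4.086) = 2.035  (AT5G09750)
log2(1118/150.0) = 2.898  (AT2G10023)
log2(38.22/16.34) = 1.226  (AT2G51978)
log2(0.479/2.319) = -2.275  (AT4G60384)
log2(2.687/26.10) = -3.280  (AT1G21377)
log2(1171/769.1) = 0.606  (AT2G42572)
AT2G10023 is most strongly upregulated.

2.898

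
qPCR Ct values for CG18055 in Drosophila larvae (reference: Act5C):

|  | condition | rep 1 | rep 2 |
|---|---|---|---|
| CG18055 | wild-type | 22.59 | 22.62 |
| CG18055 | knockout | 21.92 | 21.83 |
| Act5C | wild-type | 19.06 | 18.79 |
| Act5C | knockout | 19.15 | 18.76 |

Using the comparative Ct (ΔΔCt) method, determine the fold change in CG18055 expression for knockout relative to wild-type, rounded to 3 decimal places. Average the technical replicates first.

1.693

Mean Ct: CG18055 wild-type 22.605; CG18055 knockout 21.875; Act5C wild-type 18.925; Act5C knockout 18.955
ΔCt(wild-type) = 22.605 − 18.925 = 3.680
ΔCt(knockout) = 21.875 − 18.955 = 2.920
ΔΔCt = 2.920 − 3.680 = -0.760
Fold change = 2^(−(-0.760)) = 2^0.760 = 1.6935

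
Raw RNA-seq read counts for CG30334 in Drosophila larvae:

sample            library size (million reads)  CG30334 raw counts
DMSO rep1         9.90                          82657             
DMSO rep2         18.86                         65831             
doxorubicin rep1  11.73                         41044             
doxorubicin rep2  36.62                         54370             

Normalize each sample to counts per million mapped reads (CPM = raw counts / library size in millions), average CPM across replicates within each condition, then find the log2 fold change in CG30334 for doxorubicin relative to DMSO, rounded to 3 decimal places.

CPM(DMSO rep1) = 82657 / 9.90 = 8349.1919
CPM(DMSO rep2) = 65831 / 18.86 = 3490.5090
CPM(doxorubicin rep1) = 41044 / 11.73 = 3499.0622
CPM(doxorubicin rep2) = 54370 / 36.62 = 1484.7078
mean CPM(DMSO) = 5919.8505; mean CPM(doxorubicin) = 2491.8850
Fold change = 2491.8850 / 5919.8505 = 0.42094
log2(0.42094) = -1.2483

-1.248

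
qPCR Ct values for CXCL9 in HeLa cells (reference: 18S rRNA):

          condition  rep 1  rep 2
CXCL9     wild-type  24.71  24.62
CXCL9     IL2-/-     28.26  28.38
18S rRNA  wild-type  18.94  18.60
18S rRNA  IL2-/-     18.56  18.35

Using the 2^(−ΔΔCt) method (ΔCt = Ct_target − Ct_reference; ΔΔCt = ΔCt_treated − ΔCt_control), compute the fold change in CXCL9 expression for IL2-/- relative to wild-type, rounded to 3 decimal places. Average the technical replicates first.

Mean Ct: CXCL9 wild-type 24.665; CXCL9 IL2-/- 28.320; 18S rRNA wild-type 18.770; 18S rRNA IL2-/- 18.455
ΔCt(wild-type) = 24.665 − 18.770 = 5.895
ΔCt(IL2-/-) = 28.320 − 18.455 = 9.865
ΔΔCt = 9.865 − 5.895 = 3.970
Fold change = 2^(−3.970) = 0.0638

0.064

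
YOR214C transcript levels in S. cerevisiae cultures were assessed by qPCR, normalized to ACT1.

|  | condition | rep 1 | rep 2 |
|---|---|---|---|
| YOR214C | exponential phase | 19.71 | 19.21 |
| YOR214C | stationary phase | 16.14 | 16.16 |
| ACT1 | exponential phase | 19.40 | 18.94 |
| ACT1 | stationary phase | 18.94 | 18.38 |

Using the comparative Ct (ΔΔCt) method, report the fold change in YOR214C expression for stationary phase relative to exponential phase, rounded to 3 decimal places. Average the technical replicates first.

6.964

Mean Ct: YOR214C exponential phase 19.460; YOR214C stationary phase 16.150; ACT1 exponential phase 19.170; ACT1 stationary phase 18.660
ΔCt(exponential phase) = 19.460 − 19.170 = 0.290
ΔCt(stationary phase) = 16.150 − 18.660 = -2.510
ΔΔCt = -2.510 − 0.290 = -2.800
Fold change = 2^(−(-2.800)) = 2^2.800 = 6.9644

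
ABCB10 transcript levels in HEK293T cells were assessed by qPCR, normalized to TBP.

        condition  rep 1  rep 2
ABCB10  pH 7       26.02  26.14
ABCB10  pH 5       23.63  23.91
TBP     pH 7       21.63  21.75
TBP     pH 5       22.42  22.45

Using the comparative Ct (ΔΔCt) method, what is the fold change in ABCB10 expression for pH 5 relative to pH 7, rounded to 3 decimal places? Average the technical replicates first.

Mean Ct: ABCB10 pH 7 26.080; ABCB10 pH 5 23.770; TBP pH 7 21.690; TBP pH 5 22.435
ΔCt(pH 7) = 26.080 − 21.690 = 4.390
ΔCt(pH 5) = 23.770 − 22.435 = 1.335
ΔΔCt = 1.335 − 4.390 = -3.055
Fold change = 2^(−(-3.055)) = 2^3.055 = 8.3109

8.311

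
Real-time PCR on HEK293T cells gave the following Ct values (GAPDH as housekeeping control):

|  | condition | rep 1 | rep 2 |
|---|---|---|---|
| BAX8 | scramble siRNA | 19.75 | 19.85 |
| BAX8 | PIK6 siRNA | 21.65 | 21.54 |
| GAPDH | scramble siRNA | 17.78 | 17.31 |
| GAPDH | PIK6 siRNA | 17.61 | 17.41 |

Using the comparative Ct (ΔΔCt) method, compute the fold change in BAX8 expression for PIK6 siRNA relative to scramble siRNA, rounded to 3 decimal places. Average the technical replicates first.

Mean Ct: BAX8 scramble siRNA 19.800; BAX8 PIK6 siRNA 21.595; GAPDH scramble siRNA 17.545; GAPDH PIK6 siRNA 17.510
ΔCt(scramble siRNA) = 19.800 − 17.545 = 2.255
ΔCt(PIK6 siRNA) = 21.595 − 17.510 = 4.085
ΔΔCt = 4.085 − 2.255 = 1.830
Fold change = 2^(−1.830) = 0.2813

0.281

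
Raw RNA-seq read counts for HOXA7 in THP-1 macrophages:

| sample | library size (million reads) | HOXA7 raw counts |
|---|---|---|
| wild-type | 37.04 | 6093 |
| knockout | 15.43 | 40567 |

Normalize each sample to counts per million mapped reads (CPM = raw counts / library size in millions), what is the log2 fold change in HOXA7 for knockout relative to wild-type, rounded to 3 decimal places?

3.998

CPM(wild-type) = 6093 / 37.04 = 164.4978
CPM(knockout) = 40567 / 15.43 = 2629.0992
Fold change = 2629.0992 / 164.4978 = 15.98258
log2(15.98258) = 3.9984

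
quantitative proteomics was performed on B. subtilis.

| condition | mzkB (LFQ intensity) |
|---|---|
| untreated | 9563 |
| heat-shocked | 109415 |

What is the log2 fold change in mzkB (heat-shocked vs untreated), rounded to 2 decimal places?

3.52

Fold change = 109415 / 9563 = 11.4415
log2(11.4415) = 3.516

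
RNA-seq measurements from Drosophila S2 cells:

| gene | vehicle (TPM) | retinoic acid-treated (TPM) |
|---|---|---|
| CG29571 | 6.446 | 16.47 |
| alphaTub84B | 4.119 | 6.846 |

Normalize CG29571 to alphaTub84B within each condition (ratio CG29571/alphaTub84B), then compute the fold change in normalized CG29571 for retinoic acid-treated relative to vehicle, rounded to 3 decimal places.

1.537

CG29571/alphaTub84B (vehicle) = 6.446 / 4.119 = 1.5649
CG29571/alphaTub84B (retinoic acid-treated) = 16.47 / 6.846 = 2.4058
Fold change = 2.4058 / 1.5649 = 1.5373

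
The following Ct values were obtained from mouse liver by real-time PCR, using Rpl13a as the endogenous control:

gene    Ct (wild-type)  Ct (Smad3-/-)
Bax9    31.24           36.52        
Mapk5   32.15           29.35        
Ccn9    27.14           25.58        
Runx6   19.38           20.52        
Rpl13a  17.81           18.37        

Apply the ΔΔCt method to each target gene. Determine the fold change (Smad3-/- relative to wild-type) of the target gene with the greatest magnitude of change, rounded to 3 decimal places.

Bax9: ΔΔCt = (36.52−18.37) − (31.24−17.81) = 18.15 − 13.43 = 4.72; fold change = 2^-4.72 = 0.038
Mapk5: ΔΔCt = (29.35−18.37) − (32.15−17.81) = 10.98 − 14.34 = -3.36; fold change = 2^3.36 = 10.267
Ccn9: ΔΔCt = (25.58−18.37) − (27.14−17.81) = 7.21 − 9.33 = -2.12; fold change = 2^2.12 = 4.347
Runx6: ΔΔCt = (20.52−18.37) − (19.38−17.81) = 2.15 − 1.57 = 0.58; fold change = 2^-0.58 = 0.669
Bax9 has the largest |ΔΔCt| = 4.72.

0.038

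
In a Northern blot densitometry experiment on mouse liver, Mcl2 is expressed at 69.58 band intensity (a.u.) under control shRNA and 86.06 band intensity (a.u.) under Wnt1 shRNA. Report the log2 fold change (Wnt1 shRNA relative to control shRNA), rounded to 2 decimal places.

Fold change = 86.06 / 69.58 = 1.2368
log2(1.2368) = 0.307

0.31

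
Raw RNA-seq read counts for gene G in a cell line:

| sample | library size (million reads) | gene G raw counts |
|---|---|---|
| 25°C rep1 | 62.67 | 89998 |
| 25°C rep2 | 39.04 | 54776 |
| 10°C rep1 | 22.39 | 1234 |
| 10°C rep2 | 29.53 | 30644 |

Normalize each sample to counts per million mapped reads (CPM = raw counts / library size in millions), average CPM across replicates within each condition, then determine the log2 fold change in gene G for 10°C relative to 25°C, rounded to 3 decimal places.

CPM(25°C rep1) = 89998 / 62.67 = 1436.0619
CPM(25°C rep2) = 54776 / 39.04 = 1403.0738
CPM(10°C rep1) = 1234 / 22.39 = 55.1139
CPM(10°C rep2) = 30644 / 29.53 = 1037.7243
mean CPM(25°C) = 1419.5678; mean CPM(10°C) = 546.4191
Fold change = 546.4191 / 1419.5678 = 0.38492
log2(0.38492) = -1.3774

-1.377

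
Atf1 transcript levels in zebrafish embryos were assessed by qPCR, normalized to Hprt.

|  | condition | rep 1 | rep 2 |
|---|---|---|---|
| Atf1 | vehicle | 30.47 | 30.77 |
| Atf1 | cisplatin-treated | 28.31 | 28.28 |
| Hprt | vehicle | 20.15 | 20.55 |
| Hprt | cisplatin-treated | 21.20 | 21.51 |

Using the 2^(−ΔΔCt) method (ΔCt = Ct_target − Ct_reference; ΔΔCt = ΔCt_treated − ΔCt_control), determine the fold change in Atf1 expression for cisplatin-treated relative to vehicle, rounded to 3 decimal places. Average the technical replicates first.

10.056

Mean Ct: Atf1 vehicle 30.620; Atf1 cisplatin-treated 28.295; Hprt vehicle 20.350; Hprt cisplatin-treated 21.355
ΔCt(vehicle) = 30.620 − 20.350 = 10.270
ΔCt(cisplatin-treated) = 28.295 − 21.355 = 6.940
ΔΔCt = 6.940 − 10.270 = -3.330
Fold change = 2^(−(-3.330)) = 2^3.330 = 10.0561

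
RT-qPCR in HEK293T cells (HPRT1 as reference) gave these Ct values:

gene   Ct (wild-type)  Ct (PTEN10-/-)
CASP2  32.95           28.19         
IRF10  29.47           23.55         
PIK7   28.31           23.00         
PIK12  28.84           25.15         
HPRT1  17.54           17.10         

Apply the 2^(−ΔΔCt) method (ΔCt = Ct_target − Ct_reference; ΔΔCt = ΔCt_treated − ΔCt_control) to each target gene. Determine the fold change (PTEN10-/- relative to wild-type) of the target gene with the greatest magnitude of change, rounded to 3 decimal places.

44.632

CASP2: ΔΔCt = (28.19−17.10) − (32.95−17.54) = 11.09 − 15.41 = -4.32; fold change = 2^4.32 = 19.973
IRF10: ΔΔCt = (23.55−17.10) − (29.47−17.54) = 6.45 − 11.93 = -5.48; fold change = 2^5.48 = 44.632
PIK7: ΔΔCt = (23.00−17.10) − (28.31−17.54) = 5.90 − 10.77 = -4.87; fold change = 2^4.87 = 29.243
PIK12: ΔΔCt = (25.15−17.10) − (28.84−17.54) = 8.05 − 11.30 = -3.25; fold change = 2^3.25 = 9.514
IRF10 has the largest |ΔΔCt| = 5.48.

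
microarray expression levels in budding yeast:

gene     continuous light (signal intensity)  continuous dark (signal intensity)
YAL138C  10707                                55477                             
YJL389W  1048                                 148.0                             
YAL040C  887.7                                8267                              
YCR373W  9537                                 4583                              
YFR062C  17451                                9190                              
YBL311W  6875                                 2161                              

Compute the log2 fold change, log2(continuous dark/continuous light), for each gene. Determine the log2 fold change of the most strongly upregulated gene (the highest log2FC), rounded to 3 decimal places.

log2(55477/10707) = 2.373  (YAL138C)
log2(148.0/1048) = -2.824  (YJL389W)
log2(8267/887.7) = 3.219  (YAL040C)
log2(4583/9537) = -1.057  (YCR373W)
log2(9190/17451) = -0.925  (YFR062C)
log2(2161/6875) = -1.670  (YBL311W)
YAL040C is most strongly upregulated.

3.219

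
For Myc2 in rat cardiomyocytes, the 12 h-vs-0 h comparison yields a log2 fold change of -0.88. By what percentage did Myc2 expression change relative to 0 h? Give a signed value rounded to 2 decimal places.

-45.66%

Fold change = 2^(-0.88) = 0.5434
Percent change = (FC − 1) × 100% = (0.5434 − 1) × 100 = -45.66%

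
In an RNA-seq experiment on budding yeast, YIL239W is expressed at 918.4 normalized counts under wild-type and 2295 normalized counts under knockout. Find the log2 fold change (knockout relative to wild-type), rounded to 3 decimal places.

1.321

Fold change = 2295 / 918.4 = 2.4989
log2(2.4989) = 1.3213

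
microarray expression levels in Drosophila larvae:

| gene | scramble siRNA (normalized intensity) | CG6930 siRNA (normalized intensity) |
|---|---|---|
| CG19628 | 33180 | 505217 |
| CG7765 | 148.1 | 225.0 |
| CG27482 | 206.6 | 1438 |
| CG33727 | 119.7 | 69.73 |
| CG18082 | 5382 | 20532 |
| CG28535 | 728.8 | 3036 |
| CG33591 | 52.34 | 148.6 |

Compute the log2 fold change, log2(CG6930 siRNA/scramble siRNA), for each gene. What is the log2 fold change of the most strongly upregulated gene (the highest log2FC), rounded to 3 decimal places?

3.929

log2(505217/33180) = 3.929  (CG19628)
log2(225.0/148.1) = 0.603  (CG7765)
log2(1438/206.6) = 2.799  (CG27482)
log2(69.73/119.7) = -0.780  (CG33727)
log2(20532/5382) = 1.932  (CG18082)
log2(3036/728.8) = 2.059  (CG28535)
log2(148.6/52.34) = 1.505  (CG33591)
CG19628 is most strongly upregulated.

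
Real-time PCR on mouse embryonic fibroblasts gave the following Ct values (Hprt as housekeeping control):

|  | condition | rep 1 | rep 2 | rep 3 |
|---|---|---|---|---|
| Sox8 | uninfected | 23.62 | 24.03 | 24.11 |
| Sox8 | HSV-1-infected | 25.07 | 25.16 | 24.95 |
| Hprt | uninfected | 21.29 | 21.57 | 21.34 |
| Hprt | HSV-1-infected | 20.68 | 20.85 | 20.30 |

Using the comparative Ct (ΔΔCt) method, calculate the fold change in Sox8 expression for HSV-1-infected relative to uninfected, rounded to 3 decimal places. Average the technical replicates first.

0.262

Mean Ct: Sox8 uninfected 23.920; Sox8 HSV-1-infected 25.060; Hprt uninfected 21.400; Hprt HSV-1-infected 20.610
ΔCt(uninfected) = 23.920 − 21.400 = 2.520
ΔCt(HSV-1-infected) = 25.060 − 20.610 = 4.450
ΔΔCt = 4.450 − 2.520 = 1.930
Fold change = 2^(−1.930) = 0.2624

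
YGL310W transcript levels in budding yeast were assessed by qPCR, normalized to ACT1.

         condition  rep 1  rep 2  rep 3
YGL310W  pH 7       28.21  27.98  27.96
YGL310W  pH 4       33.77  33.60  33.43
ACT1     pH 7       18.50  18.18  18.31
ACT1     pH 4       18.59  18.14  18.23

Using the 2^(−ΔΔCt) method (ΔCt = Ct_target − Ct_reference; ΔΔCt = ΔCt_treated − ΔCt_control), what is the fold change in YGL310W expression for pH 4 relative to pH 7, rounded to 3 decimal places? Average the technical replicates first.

Mean Ct: YGL310W pH 7 28.050; YGL310W pH 4 33.600; ACT1 pH 7 18.330; ACT1 pH 4 18.320
ΔCt(pH 7) = 28.050 − 18.330 = 9.720
ΔCt(pH 4) = 33.600 − 18.320 = 15.280
ΔΔCt = 15.280 − 9.720 = 5.560
Fold change = 2^(−5.560) = 0.0212

0.021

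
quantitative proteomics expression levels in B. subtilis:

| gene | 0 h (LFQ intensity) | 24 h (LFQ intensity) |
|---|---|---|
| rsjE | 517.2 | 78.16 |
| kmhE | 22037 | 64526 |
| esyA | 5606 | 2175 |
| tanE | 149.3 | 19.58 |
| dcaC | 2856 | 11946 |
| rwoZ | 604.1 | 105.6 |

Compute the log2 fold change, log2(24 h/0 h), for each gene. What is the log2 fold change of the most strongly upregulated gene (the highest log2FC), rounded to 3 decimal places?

2.064

log2(78.16/517.2) = -2.726  (rsjE)
log2(64526/22037) = 1.550  (kmhE)
log2(2175/5606) = -1.366  (esyA)
log2(19.58/149.3) = -2.931  (tanE)
log2(11946/2856) = 2.064  (dcaC)
log2(105.6/604.1) = -2.516  (rwoZ)
dcaC is most strongly upregulated.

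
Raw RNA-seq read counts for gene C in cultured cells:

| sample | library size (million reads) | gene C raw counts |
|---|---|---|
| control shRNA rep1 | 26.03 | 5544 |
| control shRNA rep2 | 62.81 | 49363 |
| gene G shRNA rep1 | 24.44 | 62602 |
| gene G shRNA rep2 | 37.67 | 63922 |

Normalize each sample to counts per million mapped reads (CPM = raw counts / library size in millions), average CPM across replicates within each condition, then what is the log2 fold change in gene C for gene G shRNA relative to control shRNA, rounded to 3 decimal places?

2.092

CPM(control shRNA rep1) = 5544 / 26.03 = 212.9850
CPM(control shRNA rep2) = 49363 / 62.81 = 785.9099
CPM(gene G shRNA rep1) = 62602 / 24.44 = 2561.4566
CPM(gene G shRNA rep2) = 63922 / 37.67 = 1696.8941
mean CPM(control shRNA) = 499.4475; mean CPM(gene G shRNA) = 2129.1754
Fold change = 2129.1754 / 499.4475 = 4.26306
log2(4.26306) = 2.0919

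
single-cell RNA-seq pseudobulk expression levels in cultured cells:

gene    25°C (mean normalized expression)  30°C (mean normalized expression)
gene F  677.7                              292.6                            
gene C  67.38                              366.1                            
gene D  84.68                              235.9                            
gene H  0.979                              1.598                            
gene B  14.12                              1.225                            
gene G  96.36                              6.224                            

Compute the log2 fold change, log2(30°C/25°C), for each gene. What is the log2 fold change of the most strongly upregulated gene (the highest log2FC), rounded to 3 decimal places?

log2(292.6/677.7) = -1.212  (gene F)
log2(366.1/67.38) = 2.442  (gene C)
log2(235.9/84.68) = 1.478  (gene D)
log2(1.598/0.979) = 0.707  (gene H)
log2(1.225/14.12) = -3.527  (gene B)
log2(6.224/96.36) = -3.953  (gene G)
gene C is most strongly upregulated.

2.442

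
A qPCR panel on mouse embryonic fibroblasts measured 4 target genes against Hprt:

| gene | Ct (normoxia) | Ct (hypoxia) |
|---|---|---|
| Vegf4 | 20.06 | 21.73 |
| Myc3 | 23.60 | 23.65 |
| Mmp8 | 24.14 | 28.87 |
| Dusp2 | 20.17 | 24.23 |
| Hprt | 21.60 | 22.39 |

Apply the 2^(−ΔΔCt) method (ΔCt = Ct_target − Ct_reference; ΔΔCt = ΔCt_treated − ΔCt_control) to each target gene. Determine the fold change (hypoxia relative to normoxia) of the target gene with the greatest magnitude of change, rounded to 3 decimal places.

Vegf4: ΔΔCt = (21.73−22.39) − (20.06−21.60) = -0.66 − (-1.54) = 0.88; fold change = 2^-0.88 = 0.543
Myc3: ΔΔCt = (23.65−22.39) − (23.60−21.60) = 1.26 − 2.00 = -0.74; fold change = 2^0.74 = 1.670
Mmp8: ΔΔCt = (28.87−22.39) − (24.14−21.60) = 6.48 − 2.54 = 3.94; fold change = 2^-3.94 = 0.065
Dusp2: ΔΔCt = (24.23−22.39) − (20.17−21.60) = 1.84 − (-1.43) = 3.27; fold change = 2^-3.27 = 0.104
Mmp8 has the largest |ΔΔCt| = 3.94.

0.065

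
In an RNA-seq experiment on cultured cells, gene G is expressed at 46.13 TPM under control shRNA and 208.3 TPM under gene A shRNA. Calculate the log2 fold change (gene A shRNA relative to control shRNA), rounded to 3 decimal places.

2.175

Fold change = 208.3 / 46.13 = 4.5155
log2(4.5155) = 2.1749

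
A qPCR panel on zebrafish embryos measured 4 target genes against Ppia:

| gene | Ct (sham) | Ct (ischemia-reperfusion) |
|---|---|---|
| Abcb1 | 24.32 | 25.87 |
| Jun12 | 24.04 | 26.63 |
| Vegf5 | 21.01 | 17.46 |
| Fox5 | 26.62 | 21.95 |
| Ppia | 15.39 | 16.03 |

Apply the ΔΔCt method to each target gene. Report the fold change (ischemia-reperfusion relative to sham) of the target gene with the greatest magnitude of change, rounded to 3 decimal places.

39.671

Abcb1: ΔΔCt = (25.87−16.03) − (24.32−15.39) = 9.84 − 8.93 = 0.91; fold change = 2^-0.91 = 0.532
Jun12: ΔΔCt = (26.63−16.03) − (24.04−15.39) = 10.60 − 8.65 = 1.95; fold change = 2^-1.95 = 0.259
Vegf5: ΔΔCt = (17.46−16.03) − (21.01−15.39) = 1.43 − 5.62 = -4.19; fold change = 2^4.19 = 18.252
Fox5: ΔΔCt = (21.95−16.03) − (26.62−15.39) = 5.92 − 11.23 = -5.31; fold change = 2^5.31 = 39.671
Fox5 has the largest |ΔΔCt| = 5.31.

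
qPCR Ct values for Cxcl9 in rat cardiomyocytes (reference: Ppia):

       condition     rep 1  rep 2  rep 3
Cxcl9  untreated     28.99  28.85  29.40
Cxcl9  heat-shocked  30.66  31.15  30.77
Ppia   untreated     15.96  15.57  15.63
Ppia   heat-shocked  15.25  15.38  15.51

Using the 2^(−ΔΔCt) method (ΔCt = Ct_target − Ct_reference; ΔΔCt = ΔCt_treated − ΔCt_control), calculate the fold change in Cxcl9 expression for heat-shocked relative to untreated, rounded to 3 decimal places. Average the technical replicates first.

0.230

Mean Ct: Cxcl9 untreated 29.080; Cxcl9 heat-shocked 30.860; Ppia untreated 15.720; Ppia heat-shocked 15.380
ΔCt(untreated) = 29.080 − 15.720 = 13.360
ΔCt(heat-shocked) = 30.860 − 15.380 = 15.480
ΔΔCt = 15.480 − 13.360 = 2.120
Fold change = 2^(−2.120) = 0.2300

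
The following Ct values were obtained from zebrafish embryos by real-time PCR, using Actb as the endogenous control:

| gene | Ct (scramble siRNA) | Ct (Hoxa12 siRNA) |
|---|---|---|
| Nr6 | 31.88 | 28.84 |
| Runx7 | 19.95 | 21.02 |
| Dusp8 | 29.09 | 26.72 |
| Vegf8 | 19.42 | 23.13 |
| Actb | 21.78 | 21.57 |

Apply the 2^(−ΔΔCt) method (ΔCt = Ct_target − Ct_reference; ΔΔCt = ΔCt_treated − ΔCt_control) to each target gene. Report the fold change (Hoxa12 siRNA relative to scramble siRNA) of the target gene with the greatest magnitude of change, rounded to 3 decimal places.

0.066

Nr6: ΔΔCt = (28.84−21.57) − (31.88−21.78) = 7.27 − 10.10 = -2.83; fold change = 2^2.83 = 7.111
Runx7: ΔΔCt = (21.02−21.57) − (19.95−21.78) = -0.55 − (-1.83) = 1.28; fold change = 2^-1.28 = 0.412
Dusp8: ΔΔCt = (26.72−21.57) − (29.09−21.78) = 5.15 − 7.31 = -2.16; fold change = 2^2.16 = 4.469
Vegf8: ΔΔCt = (23.13−21.57) − (19.42−21.78) = 1.56 − (-2.36) = 3.92; fold change = 2^-3.92 = 0.066
Vegf8 has the largest |ΔΔCt| = 3.92.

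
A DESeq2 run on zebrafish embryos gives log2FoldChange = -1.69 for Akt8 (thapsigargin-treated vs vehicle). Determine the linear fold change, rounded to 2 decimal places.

Fold change = 2^(-1.69) = 0.310

0.31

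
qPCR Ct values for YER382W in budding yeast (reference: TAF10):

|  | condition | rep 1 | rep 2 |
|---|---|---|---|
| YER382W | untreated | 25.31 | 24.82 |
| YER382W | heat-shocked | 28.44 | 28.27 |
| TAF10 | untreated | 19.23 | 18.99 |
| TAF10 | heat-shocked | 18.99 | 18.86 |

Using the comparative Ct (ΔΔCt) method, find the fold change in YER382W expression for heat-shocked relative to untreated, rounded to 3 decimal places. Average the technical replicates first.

0.090

Mean Ct: YER382W untreated 25.065; YER382W heat-shocked 28.355; TAF10 untreated 19.110; TAF10 heat-shocked 18.925
ΔCt(untreated) = 25.065 − 19.110 = 5.955
ΔCt(heat-shocked) = 28.355 − 18.925 = 9.430
ΔΔCt = 9.430 − 5.955 = 3.475
Fold change = 2^(−3.475) = 0.0899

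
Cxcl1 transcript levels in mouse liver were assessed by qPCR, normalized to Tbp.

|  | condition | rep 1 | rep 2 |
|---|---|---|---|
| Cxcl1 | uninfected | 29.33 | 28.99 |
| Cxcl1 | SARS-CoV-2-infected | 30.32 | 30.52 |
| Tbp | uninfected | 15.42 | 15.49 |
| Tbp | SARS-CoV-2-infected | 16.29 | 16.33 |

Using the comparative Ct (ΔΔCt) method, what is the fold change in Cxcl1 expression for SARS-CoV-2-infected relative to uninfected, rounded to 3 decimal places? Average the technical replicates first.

0.755

Mean Ct: Cxcl1 uninfected 29.160; Cxcl1 SARS-CoV-2-infected 30.420; Tbp uninfected 15.455; Tbp SARS-CoV-2-infected 16.310
ΔCt(uninfected) = 29.160 − 15.455 = 13.705
ΔCt(SARS-CoV-2-infected) = 30.420 − 16.310 = 14.110
ΔΔCt = 14.110 − 13.705 = 0.405
Fold change = 2^(−0.405) = 0.7552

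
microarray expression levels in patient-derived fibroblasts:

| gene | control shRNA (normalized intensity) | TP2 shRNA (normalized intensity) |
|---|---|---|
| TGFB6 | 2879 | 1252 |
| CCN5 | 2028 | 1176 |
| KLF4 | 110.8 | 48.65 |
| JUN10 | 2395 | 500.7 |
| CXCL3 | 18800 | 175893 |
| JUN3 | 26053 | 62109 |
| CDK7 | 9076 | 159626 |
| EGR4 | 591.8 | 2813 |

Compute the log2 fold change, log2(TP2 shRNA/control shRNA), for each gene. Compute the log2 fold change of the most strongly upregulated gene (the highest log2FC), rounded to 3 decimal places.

4.136

log2(1252/2879) = -1.201  (TGFB6)
log2(1176/2028) = -0.786  (CCN5)
log2(48.65/110.8) = -1.187  (KLF4)
log2(500.7/2395) = -2.258  (JUN10)
log2(175893/18800) = 3.226  (CXCL3)
log2(62109/26053) = 1.253  (JUN3)
log2(159626/9076) = 4.136  (CDK7)
log2(2813/591.8) = 2.249  (EGR4)
CDK7 is most strongly upregulated.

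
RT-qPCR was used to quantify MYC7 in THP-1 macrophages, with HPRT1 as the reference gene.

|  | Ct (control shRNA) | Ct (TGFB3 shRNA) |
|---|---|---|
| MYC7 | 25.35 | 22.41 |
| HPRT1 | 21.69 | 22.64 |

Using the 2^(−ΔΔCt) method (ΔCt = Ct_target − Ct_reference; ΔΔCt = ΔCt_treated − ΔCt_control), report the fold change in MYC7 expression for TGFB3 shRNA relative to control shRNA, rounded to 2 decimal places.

ΔCt(control shRNA) = 25.350 − 21.690 = 3.660
ΔCt(TGFB3 shRNA) = 22.410 − 22.640 = -0.230
ΔΔCt = -0.230 − 3.660 = -3.890
Fold change = 2^(−(-3.890)) = 2^3.890 = 14.825

14.83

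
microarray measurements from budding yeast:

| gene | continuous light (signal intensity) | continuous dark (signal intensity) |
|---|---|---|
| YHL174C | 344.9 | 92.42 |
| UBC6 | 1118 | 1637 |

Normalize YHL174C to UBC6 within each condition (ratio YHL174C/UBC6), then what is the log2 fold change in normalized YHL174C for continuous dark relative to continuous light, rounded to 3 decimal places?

-2.450

YHL174C/UBC6 (continuous light) = 344.9 / 1118 = 0.3085
YHL174C/UBC6 (continuous dark) = 92.42 / 1637 = 0.056457
Fold change = 0.056457 / 0.3085 = 0.1830
log2(0.1830) = -2.4500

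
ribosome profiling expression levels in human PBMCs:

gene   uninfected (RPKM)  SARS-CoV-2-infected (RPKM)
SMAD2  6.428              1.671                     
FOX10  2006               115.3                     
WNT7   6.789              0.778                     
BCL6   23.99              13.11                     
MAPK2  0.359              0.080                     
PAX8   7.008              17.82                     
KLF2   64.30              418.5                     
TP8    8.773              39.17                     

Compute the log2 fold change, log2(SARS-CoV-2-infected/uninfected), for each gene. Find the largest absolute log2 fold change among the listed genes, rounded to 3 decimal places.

4.121

log2(1.671/6.428) = -1.944  (SMAD2)
log2(115.3/2006) = -4.121  (FOX10)
log2(0.778/6.789) = -3.125  (WNT7)
log2(13.11/23.99) = -0.872  (BCL6)
log2(0.080/0.359) = -2.166  (MAPK2)
log2(17.82/7.008) = 1.346  (PAX8)
log2(418.5/64.30) = 2.702  (KLF2)
log2(39.17/8.773) = 2.159  (TP8)
The largest magnitude belongs to FOX10.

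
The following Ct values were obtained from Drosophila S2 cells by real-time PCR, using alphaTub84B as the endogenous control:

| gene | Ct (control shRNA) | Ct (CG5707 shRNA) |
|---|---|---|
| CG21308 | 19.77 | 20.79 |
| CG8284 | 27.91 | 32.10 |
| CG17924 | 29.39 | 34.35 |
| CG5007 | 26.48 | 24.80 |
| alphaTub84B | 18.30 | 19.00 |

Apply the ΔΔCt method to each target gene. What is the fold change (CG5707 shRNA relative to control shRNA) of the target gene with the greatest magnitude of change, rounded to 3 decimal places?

0.052

CG21308: ΔΔCt = (20.79−19.00) − (19.77−18.30) = 1.79 − 1.47 = 0.32; fold change = 2^-0.32 = 0.801
CG8284: ΔΔCt = (32.10−19.00) − (27.91−18.30) = 13.10 − 9.61 = 3.49; fold change = 2^-3.49 = 0.089
CG17924: ΔΔCt = (34.35−19.00) − (29.39−18.30) = 15.35 − 11.09 = 4.26; fold change = 2^-4.26 = 0.052
CG5007: ΔΔCt = (24.80−19.00) − (26.48−18.30) = 5.80 − 8.18 = -2.38; fold change = 2^2.38 = 5.205
CG17924 has the largest |ΔΔCt| = 4.26.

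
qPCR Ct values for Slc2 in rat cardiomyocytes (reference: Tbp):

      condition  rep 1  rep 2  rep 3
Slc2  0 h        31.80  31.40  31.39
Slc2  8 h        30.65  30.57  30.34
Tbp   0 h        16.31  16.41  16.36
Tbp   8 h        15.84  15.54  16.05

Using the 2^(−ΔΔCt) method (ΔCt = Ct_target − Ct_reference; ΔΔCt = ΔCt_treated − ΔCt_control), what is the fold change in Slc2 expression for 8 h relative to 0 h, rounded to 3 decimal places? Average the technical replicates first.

Mean Ct: Slc2 0 h 31.530; Slc2 8 h 30.520; Tbp 0 h 16.360; Tbp 8 h 15.810
ΔCt(0 h) = 31.530 − 16.360 = 15.170
ΔCt(8 h) = 30.520 − 15.810 = 14.710
ΔΔCt = 14.710 − 15.170 = -0.460
Fold change = 2^(−(-0.460)) = 2^0.460 = 1.3755

1.376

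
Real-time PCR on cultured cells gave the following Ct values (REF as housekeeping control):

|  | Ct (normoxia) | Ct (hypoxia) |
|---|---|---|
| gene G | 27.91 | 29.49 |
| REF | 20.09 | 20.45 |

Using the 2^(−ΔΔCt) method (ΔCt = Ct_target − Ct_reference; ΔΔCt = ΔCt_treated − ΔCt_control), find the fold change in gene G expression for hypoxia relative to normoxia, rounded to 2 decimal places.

ΔCt(normoxia) = 27.910 − 20.090 = 7.820
ΔCt(hypoxia) = 29.490 − 20.450 = 9.040
ΔΔCt = 9.040 − 7.820 = 1.220
Fold change = 2^(−1.220) = 0.429

0.43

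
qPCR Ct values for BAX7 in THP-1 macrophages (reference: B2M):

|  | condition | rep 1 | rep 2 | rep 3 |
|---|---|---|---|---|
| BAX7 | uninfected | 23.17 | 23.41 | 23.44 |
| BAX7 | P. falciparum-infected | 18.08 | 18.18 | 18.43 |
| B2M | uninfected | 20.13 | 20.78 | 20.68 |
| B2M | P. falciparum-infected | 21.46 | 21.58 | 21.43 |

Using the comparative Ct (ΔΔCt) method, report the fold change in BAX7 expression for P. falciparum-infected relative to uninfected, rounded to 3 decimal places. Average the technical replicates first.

67.182

Mean Ct: BAX7 uninfected 23.340; BAX7 P. falciparum-infected 18.230; B2M uninfected 20.530; B2M P. falciparum-infected 21.490
ΔCt(uninfected) = 23.340 − 20.530 = 2.810
ΔCt(P. falciparum-infected) = 18.230 − 21.490 = -3.260
ΔΔCt = -3.260 − 2.810 = -6.070
Fold change = 2^(−(-6.070)) = 2^6.070 = 67.1819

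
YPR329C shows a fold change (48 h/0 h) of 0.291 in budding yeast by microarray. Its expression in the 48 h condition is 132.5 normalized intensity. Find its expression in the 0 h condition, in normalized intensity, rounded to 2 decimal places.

0 h expression = 132.5 / 0.291 = 455.33

455.33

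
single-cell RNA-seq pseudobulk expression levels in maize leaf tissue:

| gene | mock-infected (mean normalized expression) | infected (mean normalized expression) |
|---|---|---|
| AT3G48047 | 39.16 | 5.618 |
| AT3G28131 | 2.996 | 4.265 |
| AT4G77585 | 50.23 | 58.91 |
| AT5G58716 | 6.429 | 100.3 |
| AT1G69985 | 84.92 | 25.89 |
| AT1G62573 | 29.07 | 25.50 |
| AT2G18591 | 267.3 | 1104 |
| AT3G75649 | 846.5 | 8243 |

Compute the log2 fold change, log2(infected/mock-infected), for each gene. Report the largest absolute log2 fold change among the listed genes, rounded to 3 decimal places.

3.964

log2(5.618/39.16) = -2.801  (AT3G48047)
log2(4.265/2.996) = 0.510  (AT3G28131)
log2(58.91/50.23) = 0.230  (AT4G77585)
log2(100.3/6.429) = 3.964  (AT5G58716)
log2(25.89/84.92) = -1.714  (AT1G69985)
log2(25.50/29.07) = -0.189  (AT1G62573)
log2(1104/267.3) = 2.046  (AT2G18591)
log2(8243/846.5) = 3.284  (AT3G75649)
The largest magnitude belongs to AT5G58716.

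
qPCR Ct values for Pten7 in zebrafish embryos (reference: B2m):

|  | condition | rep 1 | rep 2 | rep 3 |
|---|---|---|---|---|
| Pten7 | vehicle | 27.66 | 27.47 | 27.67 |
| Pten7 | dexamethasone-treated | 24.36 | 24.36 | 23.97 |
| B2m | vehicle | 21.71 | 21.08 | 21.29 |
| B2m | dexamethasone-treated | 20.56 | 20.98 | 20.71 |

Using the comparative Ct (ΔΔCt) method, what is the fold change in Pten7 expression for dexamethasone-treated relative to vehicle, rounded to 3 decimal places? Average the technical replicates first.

6.774

Mean Ct: Pten7 vehicle 27.600; Pten7 dexamethasone-treated 24.230; B2m vehicle 21.360; B2m dexamethasone-treated 20.750
ΔCt(vehicle) = 27.600 − 21.360 = 6.240
ΔCt(dexamethasone-treated) = 24.230 − 20.750 = 3.480
ΔΔCt = 3.480 − 6.240 = -2.760
Fold change = 2^(−(-2.760)) = 2^2.760 = 6.7740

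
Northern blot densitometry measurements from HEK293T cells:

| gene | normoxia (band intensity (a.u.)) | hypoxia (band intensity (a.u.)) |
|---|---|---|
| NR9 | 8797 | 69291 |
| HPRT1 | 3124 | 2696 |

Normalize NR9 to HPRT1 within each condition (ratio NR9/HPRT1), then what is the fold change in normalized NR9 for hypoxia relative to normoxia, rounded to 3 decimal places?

9.127

NR9/HPRT1 (normoxia) = 8797 / 3124 = 2.8159
NR9/HPRT1 (hypoxia) = 69291 / 2696 = 25.701
Fold change = 25.701 / 2.8159 = 9.1271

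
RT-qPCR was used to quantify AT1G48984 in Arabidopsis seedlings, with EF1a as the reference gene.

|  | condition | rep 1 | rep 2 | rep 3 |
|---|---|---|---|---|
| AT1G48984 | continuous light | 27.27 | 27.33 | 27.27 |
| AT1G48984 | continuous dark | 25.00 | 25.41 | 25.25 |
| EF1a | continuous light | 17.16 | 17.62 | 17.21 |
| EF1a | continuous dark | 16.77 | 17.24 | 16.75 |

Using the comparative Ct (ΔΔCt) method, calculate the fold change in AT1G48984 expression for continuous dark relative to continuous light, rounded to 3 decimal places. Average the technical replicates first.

3.160

Mean Ct: AT1G48984 continuous light 27.290; AT1G48984 continuous dark 25.220; EF1a continuous light 17.330; EF1a continuous dark 16.920
ΔCt(continuous light) = 27.290 − 17.330 = 9.960
ΔCt(continuous dark) = 25.220 − 16.920 = 8.300
ΔΔCt = 8.300 − 9.960 = -1.660
Fold change = 2^(−(-1.660)) = 2^1.660 = 3.1602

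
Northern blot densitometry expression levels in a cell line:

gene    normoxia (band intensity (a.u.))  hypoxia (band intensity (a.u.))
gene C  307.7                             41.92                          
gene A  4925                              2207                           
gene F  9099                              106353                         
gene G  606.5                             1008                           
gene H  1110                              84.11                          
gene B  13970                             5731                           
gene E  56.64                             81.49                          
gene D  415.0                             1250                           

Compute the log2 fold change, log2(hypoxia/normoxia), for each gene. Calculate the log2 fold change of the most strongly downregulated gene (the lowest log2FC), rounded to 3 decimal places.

-3.722

log2(41.92/307.7) = -2.876  (gene C)
log2(2207/4925) = -1.158  (gene A)
log2(106353/9099) = 3.547  (gene F)
log2(1008/606.5) = 0.733  (gene G)
log2(84.11/1110) = -3.722  (gene H)
log2(5731/13970) = -1.285  (gene B)
log2(81.49/56.64) = 0.525  (gene E)
log2(1250/415.0) = 1.591  (gene D)
gene H is most strongly downregulated.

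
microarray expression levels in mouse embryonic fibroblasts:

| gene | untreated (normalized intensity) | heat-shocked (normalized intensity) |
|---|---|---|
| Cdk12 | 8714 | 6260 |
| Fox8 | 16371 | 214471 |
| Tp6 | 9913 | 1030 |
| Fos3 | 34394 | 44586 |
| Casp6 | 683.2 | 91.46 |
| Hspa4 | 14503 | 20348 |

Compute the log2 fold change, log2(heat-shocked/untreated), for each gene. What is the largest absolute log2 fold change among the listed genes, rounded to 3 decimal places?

3.712

log2(6260/8714) = -0.477  (Cdk12)
log2(214471/16371) = 3.712  (Fox8)
log2(1030/9913) = -3.267  (Tp6)
log2(44586/34394) = 0.374  (Fos3)
log2(91.46/683.2) = -2.901  (Casp6)
log2(20348/14503) = 0.489  (Hspa4)
The largest magnitude belongs to Fox8.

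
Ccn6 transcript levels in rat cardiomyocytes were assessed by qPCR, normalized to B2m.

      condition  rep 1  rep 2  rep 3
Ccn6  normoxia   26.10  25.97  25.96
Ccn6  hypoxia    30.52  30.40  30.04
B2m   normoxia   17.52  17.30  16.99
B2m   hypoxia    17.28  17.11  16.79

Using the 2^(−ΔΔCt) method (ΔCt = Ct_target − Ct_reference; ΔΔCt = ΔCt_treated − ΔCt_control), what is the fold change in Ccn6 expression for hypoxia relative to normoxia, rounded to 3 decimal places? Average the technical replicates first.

Mean Ct: Ccn6 normoxia 26.010; Ccn6 hypoxia 30.320; B2m normoxia 17.270; B2m hypoxia 17.060
ΔCt(normoxia) = 26.010 − 17.270 = 8.740
ΔCt(hypoxia) = 30.320 − 17.060 = 13.260
ΔΔCt = 13.260 − 8.740 = 4.520
Fold change = 2^(−4.520) = 0.0436

0.044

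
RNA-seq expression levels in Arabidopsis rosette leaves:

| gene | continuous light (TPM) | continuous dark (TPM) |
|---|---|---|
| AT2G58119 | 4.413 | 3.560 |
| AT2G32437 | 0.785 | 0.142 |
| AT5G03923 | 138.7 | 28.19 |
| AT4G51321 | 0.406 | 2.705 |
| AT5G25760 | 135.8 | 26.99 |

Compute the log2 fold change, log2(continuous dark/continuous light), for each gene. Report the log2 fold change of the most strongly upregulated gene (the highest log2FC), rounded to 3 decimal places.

log2(3.560/4.413) = -0.310  (AT2G58119)
log2(0.142/0.785) = -2.467  (AT2G32437)
log2(28.19/138.7) = -2.299  (AT5G03923)
log2(2.705/0.406) = 2.736  (AT4G51321)
log2(26.99/135.8) = -2.331  (AT5G25760)
AT4G51321 is most strongly upregulated.

2.736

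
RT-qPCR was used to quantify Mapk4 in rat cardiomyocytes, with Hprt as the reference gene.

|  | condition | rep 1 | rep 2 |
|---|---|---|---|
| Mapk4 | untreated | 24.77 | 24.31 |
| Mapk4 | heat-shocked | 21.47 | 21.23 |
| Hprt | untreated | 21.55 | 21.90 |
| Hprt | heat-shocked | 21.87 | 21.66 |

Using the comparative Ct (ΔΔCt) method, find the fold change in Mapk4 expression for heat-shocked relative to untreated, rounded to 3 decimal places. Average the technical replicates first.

9.383

Mean Ct: Mapk4 untreated 24.540; Mapk4 heat-shocked 21.350; Hprt untreated 21.725; Hprt heat-shocked 21.765
ΔCt(untreated) = 24.540 − 21.725 = 2.815
ΔCt(heat-shocked) = 21.350 − 21.765 = -0.415
ΔΔCt = -0.415 − 2.815 = -3.230
Fold change = 2^(−(-3.230)) = 2^3.230 = 9.3827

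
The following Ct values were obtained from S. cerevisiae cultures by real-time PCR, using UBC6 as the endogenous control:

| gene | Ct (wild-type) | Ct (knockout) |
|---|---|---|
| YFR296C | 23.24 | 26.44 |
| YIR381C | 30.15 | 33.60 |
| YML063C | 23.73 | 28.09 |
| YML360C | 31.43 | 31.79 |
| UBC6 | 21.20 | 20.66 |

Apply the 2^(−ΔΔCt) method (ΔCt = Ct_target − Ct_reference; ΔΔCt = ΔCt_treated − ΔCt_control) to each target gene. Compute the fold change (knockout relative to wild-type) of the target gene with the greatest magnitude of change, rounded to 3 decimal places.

YFR296C: ΔΔCt = (26.44−20.66) − (23.24−21.20) = 5.78 − 2.04 = 3.74; fold change = 2^-3.74 = 0.075
YIR381C: ΔΔCt = (33.60−20.66) − (30.15−21.20) = 12.94 − 8.95 = 3.99; fold change = 2^-3.99 = 0.063
YML063C: ΔΔCt = (28.09−20.66) − (23.73−21.20) = 7.43 − 2.53 = 4.90; fold change = 2^-4.90 = 0.033
YML360C: ΔΔCt = (31.79−20.66) − (31.43−21.20) = 11.13 − 10.23 = 0.90; fold change = 2^-0.90 = 0.536
YML063C has the largest |ΔΔCt| = 4.90.

0.033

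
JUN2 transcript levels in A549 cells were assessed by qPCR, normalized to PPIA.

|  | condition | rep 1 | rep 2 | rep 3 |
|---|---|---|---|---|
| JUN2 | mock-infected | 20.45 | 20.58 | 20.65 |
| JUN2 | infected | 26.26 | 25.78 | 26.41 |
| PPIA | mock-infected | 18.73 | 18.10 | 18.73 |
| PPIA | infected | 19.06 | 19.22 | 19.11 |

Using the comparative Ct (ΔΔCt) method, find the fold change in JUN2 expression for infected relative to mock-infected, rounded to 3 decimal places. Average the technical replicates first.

0.032

Mean Ct: JUN2 mock-infected 20.560; JUN2 infected 26.150; PPIA mock-infected 18.520; PPIA infected 19.130
ΔCt(mock-infected) = 20.560 − 18.520 = 2.040
ΔCt(infected) = 26.150 − 19.130 = 7.020
ΔΔCt = 7.020 − 2.040 = 4.980
Fold change = 2^(−4.980) = 0.0317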